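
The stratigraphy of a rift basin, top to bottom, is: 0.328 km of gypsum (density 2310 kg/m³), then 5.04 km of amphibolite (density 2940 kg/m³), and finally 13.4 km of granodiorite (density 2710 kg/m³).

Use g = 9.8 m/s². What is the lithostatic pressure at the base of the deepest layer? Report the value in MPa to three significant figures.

gypsum: 2310 kg/m³ × 9.8 m/s² × 328 m = 7.425×10^6 Pa = 7.425 MPa
amphibolite: 2940 kg/m³ × 9.8 m/s² × 5040 m = 1.452×10^8 Pa = 145.2 MPa
granodiorite: 2710 kg/m³ × 9.8 m/s² × 13400 m = 3.559×10^8 Pa = 355.9 MPa
Total = 7.425 + 145.2 + 355.9 = 508.51 MPa

509 MPa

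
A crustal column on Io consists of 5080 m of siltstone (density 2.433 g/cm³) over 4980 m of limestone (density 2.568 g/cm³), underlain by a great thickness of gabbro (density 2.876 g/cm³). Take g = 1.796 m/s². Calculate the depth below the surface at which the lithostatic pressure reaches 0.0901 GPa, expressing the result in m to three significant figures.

18800 m

Pressure at base of upper layers: 2433×1.796×5080 + 2568×1.796×4980 = 4.517×10^7 Pa = 0.04517 GPa
Remaining pressure to be supplied by gabbro: 9.010×10^7 − 4.517×10^7 = 4.493×10^7 Pa
Additional depth in gabbro = 4.493×10^7 Pa / (2876 kg/m³ × 1.796 m/s²) = 8699.2 m
Total depth = 10060 m + 8699.2 m = 18759 m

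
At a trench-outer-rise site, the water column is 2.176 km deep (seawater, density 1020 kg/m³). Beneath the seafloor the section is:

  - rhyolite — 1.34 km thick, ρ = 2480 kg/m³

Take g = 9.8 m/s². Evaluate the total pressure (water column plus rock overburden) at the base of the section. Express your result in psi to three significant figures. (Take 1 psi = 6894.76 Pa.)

7880 psi

seawater: 1020 kg/m³ × 9.8 m/s² × 2176 m = 2.175×10^7 Pa = 3155 psi
rhyolite: 2480 kg/m³ × 9.8 m/s² × 1340 m = 3.257×10^7 Pa = 4723 psi
Total = 3155 + 4723 = 7878.3 psi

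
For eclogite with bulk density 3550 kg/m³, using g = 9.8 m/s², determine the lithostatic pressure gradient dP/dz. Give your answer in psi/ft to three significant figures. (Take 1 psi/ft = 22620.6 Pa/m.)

1.54 psi/ft

dP/dz = ρg = 3550 kg/m³ × 9.8 m/s² = 34790 Pa/m
= 34790 Pa/m × (1 psi/ft / 22621 Pa/m) = 1.5380 psi/ft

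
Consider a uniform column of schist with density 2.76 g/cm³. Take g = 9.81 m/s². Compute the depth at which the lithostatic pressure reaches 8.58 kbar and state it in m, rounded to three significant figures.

h = P/(ρg) = 8.58 kbar / (2760 kg/m³ × 9.81 m/s²) = 8.580×10^8 Pa / 27076 Pa/m = 31689 m

31700 m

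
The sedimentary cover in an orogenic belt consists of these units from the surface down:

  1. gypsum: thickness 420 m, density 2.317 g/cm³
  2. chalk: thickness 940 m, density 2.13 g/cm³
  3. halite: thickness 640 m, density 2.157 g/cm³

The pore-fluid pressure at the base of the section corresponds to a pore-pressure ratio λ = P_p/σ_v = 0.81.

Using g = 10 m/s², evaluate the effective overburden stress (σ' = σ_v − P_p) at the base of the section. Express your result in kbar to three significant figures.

Overburden (lithostatic) stress σ_v:
gypsum: 2317 kg/m³ × 10 m/s² × 420 m = 9.731×10^6 Pa = 9.731 MPa
chalk: 2130 kg/m³ × 10 m/s² × 940 m = 2.002×10^7 Pa = 20.02 MPa
halite: 2157 kg/m³ × 10 m/s² × 640 m = 1.380×10^7 Pa = 13.80 MPa
Total = 9.731 + 20.02 + 13.80 = 43.558 MPa
Pore pressure P_p = λ·σ_v = 0.81 × 43.56 MPa = 35.28 MPa
Effective stress σ' = σ_v − P_p = 43.56 − 35.28 = 8.2761 MPa = 0.082761 kbar

0.0828 kbar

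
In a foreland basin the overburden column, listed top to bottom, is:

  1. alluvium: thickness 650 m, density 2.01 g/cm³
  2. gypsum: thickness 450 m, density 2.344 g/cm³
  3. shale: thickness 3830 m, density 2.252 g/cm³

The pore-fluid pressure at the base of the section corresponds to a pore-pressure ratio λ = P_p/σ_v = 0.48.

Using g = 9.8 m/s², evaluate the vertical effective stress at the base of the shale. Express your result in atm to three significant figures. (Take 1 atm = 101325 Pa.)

553 atm

Overburden (lithostatic) stress σ_v:
alluvium: 2010 kg/m³ × 9.8 m/s² × 650 m = 1.280×10^7 Pa = 12.80 MPa
gypsum: 2344 kg/m³ × 9.8 m/s² × 450 m = 1.034×10^7 Pa = 10.34 MPa
shale: 2252 kg/m³ × 9.8 m/s² × 3830 m = 8.453×10^7 Pa = 84.53 MPa
Total = 12.80 + 10.34 + 84.53 = 107.67 MPa
Pore pressure P_p = λ·σ_v = 0.48 × 107.7 MPa = 51.68 MPa
Effective stress σ' = σ_v − P_p = 107.7 − 51.68 = 55.987 MPa = 552.55 atm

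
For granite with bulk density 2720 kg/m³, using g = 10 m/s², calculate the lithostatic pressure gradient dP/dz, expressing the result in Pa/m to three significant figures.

dP/dz = ρg = 2720 kg/m³ × 10 m/s² = 27200 Pa/m

27200 Pa/m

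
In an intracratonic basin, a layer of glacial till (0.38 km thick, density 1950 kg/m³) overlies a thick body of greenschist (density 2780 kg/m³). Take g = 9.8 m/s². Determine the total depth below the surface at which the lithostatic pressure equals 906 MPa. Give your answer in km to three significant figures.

Pressure at base of upper layers: 1950×9.8×380 = 7.262×10^6 Pa = 7.262 MPa
Remaining pressure to be supplied by greenschist: 9.060×10^8 − 7.262×10^6 = 8.987×10^8 Pa
Additional depth in greenschist = 8.987×10^8 Pa / (2780 kg/m³ × 9.8 m/s²) = 32988 m
Total depth = 380 m + 32988 m = 33368 m
= 33.368 km

33.4 km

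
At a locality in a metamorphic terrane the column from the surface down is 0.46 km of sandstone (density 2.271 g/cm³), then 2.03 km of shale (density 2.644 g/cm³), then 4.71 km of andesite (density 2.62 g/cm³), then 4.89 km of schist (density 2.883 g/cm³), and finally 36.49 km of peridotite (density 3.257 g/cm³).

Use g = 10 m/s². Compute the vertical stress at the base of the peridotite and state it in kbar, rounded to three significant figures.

15.2 kbar

sandstone: 2271 kg/m³ × 10 m/s² × 460 m = 1.045×10^7 Pa = 0.1045 kbar
shale: 2644 kg/m³ × 10 m/s² × 2030 m = 5.367×10^7 Pa = 0.5367 kbar
andesite: 2620 kg/m³ × 10 m/s² × 4710 m = 1.234×10^8 Pa = 1.234 kbar
schist: 2883 kg/m³ × 10 m/s² × 4890 m = 1.410×10^8 Pa = 1.410 kbar
peridotite: 3257 kg/m³ × 10 m/s² × 36490 m = 1.188×10^9 Pa = 11.88 kbar
Total = 0.1045 + 0.5367 + 1.234 + 1.410 + 11.88 = 15.170 kbar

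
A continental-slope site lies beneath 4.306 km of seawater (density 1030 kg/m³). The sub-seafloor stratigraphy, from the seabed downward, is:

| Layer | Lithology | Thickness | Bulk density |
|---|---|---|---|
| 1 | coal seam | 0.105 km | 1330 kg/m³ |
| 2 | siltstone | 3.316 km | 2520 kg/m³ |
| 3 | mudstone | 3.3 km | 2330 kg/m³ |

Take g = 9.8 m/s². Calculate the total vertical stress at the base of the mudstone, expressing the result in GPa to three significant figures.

0.202 GPa

seawater: 1030 kg/m³ × 9.8 m/s² × 4306 m = 4.346×10^7 Pa = 0.04346 GPa
coal seam: 1330 kg/m³ × 9.8 m/s² × 105 m = 1.369×10^6 Pa = 1.369×10^-3 GPa
siltstone: 2520 kg/m³ × 9.8 m/s² × 3316 m = 8.189×10^7 Pa = 0.08189 GPa
mudstone: 2330 kg/m³ × 9.8 m/s² × 3300 m = 7.535×10^7 Pa = 0.07535 GPa
Total = 0.04346 + 1.369×10^-3 + 0.08189 + 0.07535 = 0.20208 GPa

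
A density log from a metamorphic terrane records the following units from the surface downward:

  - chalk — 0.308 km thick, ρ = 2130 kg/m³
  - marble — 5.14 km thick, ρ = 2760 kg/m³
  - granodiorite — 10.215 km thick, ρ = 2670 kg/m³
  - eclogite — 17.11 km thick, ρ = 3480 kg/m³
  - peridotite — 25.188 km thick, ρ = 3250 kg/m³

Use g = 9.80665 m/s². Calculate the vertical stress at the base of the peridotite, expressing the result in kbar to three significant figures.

chalk: 2130 kg/m³ × 9.80665 m/s² × 308 m = 6.434×10^6 Pa = 0.06434 kbar
marble: 2760 kg/m³ × 9.80665 m/s² × 5140 m = 1.391×10^8 Pa = 1.391 kbar
granodiorite: 2670 kg/m³ × 9.80665 m/s² × 10215 m = 2.675×10^8 Pa = 2.675 kbar
eclogite: 3480 kg/m³ × 9.80665 m/s² × 17110 m = 5.839×10^8 Pa = 5.839 kbar
peridotite: 3250 kg/m³ × 9.80665 m/s² × 25188 m = 8.028×10^8 Pa = 8.028 kbar
Total = 0.06434 + 1.391 + 2.675 + 5.839 + 8.028 = 17.997 kbar

18.0 kbar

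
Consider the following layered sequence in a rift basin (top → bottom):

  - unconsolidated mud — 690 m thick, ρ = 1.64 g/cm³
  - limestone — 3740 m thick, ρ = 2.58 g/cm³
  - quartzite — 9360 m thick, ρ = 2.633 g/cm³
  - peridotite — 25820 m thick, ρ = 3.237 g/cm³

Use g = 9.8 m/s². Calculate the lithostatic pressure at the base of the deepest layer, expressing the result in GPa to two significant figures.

unconsolidated mud: 1640 kg/m³ × 9.8 m/s² × 690 m = 1.109×10^7 Pa = 0.01109 GPa
limestone: 2580 kg/m³ × 9.8 m/s² × 3740 m = 9.456×10^7 Pa = 0.09456 GPa
quartzite: 2633 kg/m³ × 9.8 m/s² × 9360 m = 2.415×10^8 Pa = 0.2415 GPa
peridotite: 3237 kg/m³ × 9.8 m/s² × 25820 m = 8.191×10^8 Pa = 0.8191 GPa
Total = 0.01109 + 0.09456 + 0.2415 + 0.8191 = 1.1662 GPa

1.2 GPa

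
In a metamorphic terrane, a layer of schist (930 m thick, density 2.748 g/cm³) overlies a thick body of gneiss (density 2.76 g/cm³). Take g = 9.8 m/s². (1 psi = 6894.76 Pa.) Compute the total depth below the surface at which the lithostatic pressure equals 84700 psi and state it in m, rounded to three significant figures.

Pressure at base of upper layers: 2748×9.8×930 = 2.505×10^7 Pa = 3633 psi
Remaining pressure to be supplied by gneiss: 5.840×10^8 − 2.505×10^7 = 5.589×10^8 Pa
Additional depth in gneiss = 5.589×10^8 Pa / (2760 kg/m³ × 9.8 m/s²) = 20665 m
Total depth = 930 m + 20665 m = 21595 m

21600 m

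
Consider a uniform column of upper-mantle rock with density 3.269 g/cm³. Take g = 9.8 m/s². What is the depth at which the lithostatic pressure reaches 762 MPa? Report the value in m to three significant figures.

h = P/(ρg) = 762 MPa / (3269 kg/m³ × 9.8 m/s²) = 7.620×10^8 Pa / 32036 Pa/m = 23786 m

23800 m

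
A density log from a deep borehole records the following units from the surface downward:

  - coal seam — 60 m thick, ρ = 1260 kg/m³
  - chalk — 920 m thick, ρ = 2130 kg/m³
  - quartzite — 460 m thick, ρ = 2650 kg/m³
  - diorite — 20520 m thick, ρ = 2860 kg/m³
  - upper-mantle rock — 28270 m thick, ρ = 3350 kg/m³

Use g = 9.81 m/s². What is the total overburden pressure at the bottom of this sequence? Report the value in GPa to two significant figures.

1.5 GPa

coal seam: 1260 kg/m³ × 9.81 m/s² × 60 m = 7.416×10^5 Pa = 7.416×10^-4 GPa
chalk: 2130 kg/m³ × 9.81 m/s² × 920 m = 1.922×10^7 Pa = 0.01922 GPa
quartzite: 2650 kg/m³ × 9.81 m/s² × 460 m = 1.196×10^7 Pa = 0.01196 GPa
diorite: 2860 kg/m³ × 9.81 m/s² × 20520 m = 5.757×10^8 Pa = 0.5757 GPa
upper-mantle rock: 3350 kg/m³ × 9.81 m/s² × 28270 m = 9.291×10^8 Pa = 0.9291 GPa
Total = 7.416×10^-4 + 0.01922 + 0.01196 + 0.5757 + 0.9291 = 1.5367 GPa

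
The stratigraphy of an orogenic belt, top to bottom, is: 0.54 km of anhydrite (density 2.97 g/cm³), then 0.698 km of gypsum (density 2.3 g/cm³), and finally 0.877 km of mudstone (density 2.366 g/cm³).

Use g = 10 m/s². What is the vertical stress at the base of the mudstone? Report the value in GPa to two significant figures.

anhydrite: 2970 kg/m³ × 10 m/s² × 540 m = 1.604×10^7 Pa = 0.01604 GPa
gypsum: 2300 kg/m³ × 10 m/s² × 698 m = 1.605×10^7 Pa = 0.01605 GPa
mudstone: 2366 kg/m³ × 10 m/s² × 877 m = 2.075×10^7 Pa = 0.02075 GPa
Total = 0.01604 + 0.01605 + 0.02075 = 0.052842 GPa

0.053 GPa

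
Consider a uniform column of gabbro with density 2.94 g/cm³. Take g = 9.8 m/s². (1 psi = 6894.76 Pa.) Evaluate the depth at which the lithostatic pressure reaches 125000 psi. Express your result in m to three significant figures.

29900 m

h = P/(ρg) = 125000 psi / (2940 kg/m³ × 9.8 m/s²) = 8.618×10^8 Pa / 28812 Pa/m = 29913 m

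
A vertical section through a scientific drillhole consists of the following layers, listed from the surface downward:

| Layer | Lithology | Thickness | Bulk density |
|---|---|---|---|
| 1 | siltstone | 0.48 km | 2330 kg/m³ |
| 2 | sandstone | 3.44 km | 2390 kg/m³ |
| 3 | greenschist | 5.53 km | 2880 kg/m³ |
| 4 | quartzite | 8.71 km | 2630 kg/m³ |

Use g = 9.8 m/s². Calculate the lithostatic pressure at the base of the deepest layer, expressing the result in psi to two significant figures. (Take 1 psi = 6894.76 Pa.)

siltstone: 2330 kg/m³ × 9.8 m/s² × 480 m = 1.096×10^7 Pa = 1590 psi
sandstone: 2390 kg/m³ × 9.8 m/s² × 3440 m = 8.057×10^7 Pa = 11686 psi
greenschist: 2880 kg/m³ × 9.8 m/s² × 5530 m = 1.561×10^8 Pa = 22637 psi
quartzite: 2630 kg/m³ × 9.8 m/s² × 8710 m = 2.245×10^8 Pa = 32560 psi
Total = 1590 + 11686 + 22637 + 32560 = 68473 psi

68000 psi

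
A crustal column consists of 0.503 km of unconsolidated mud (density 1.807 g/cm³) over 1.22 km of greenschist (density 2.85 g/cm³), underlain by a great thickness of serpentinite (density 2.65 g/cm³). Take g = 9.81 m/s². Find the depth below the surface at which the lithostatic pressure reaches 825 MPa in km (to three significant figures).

31.8 km

Pressure at base of upper layers: 1807×9.81×503 + 2850×9.81×1220 = 4.303×10^7 Pa = 43.03 MPa
Remaining pressure to be supplied by serpentinite: 8.250×10^8 − 4.303×10^7 = 7.820×10^8 Pa
Additional depth in serpentinite = 7.820×10^8 Pa / (2650 kg/m³ × 9.81 m/s²) = 30080 m
Total depth = 1723 m + 30080 m = 31803 m
= 31.803 km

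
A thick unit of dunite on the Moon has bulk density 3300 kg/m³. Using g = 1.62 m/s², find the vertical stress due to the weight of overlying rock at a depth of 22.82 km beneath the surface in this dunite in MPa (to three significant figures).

dunite: 3300 kg/m³ × 1.62 m/s² × 22820 m = 1.220×10^8 Pa = 122.0 MPa

122 MPa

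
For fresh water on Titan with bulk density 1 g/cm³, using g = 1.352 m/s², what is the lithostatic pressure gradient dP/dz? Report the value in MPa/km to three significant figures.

1.35 MPa/km

dP/dz = ρg = 1000 kg/m³ × 1.352 m/s² = 1352.0 Pa/m
= 1352.0 Pa/m × (1 MPa/km / 1000.0 Pa/m) = 1.3520 MPa/km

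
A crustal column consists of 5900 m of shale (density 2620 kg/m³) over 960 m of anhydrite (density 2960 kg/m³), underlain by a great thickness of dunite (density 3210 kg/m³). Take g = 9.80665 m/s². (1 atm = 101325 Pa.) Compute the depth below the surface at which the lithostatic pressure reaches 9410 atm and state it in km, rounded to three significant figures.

Pressure at base of upper layers: 2620×9.80665×5900 + 2960×9.80665×960 = 1.795×10^8 Pa = 1771 atm
Remaining pressure to be supplied by dunite: 9.535×10^8 − 1.795×10^8 = 7.740×10^8 Pa
Additional depth in dunite = 7.740×10^8 Pa / (3210 kg/m³ × 9.80665 m/s²) = 24588 m
Total depth = 6860 m + 24588 m = 31448 m
= 31.448 km

31.4 km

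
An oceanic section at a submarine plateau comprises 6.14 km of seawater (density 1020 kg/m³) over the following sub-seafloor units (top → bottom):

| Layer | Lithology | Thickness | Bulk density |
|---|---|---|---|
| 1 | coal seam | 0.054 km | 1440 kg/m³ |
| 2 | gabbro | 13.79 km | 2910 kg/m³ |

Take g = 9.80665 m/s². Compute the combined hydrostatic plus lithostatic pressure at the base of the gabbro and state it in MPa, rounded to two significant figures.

460 MPa

seawater: 1020 kg/m³ × 9.80665 m/s² × 6140 m = 6.142×10^7 Pa = 61.42 MPa
coal seam: 1440 kg/m³ × 9.80665 m/s² × 54 m = 7.626×10^5 Pa = 0.7626 MPa
gabbro: 2910 kg/m³ × 9.80665 m/s² × 13790 m = 3.935×10^8 Pa = 393.5 MPa
Total = 61.42 + 0.7626 + 393.5 = 455.71 MPa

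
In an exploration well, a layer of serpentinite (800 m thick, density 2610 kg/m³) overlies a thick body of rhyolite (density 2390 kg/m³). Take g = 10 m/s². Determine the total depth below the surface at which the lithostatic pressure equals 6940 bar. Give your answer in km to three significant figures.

29.0 km

Pressure at base of upper layers: 2610×10×800 = 2.088×10^7 Pa = 208.8 bar
Remaining pressure to be supplied by rhyolite: 6.940×10^8 − 2.088×10^7 = 6.731×10^8 Pa
Additional depth in rhyolite = 6.731×10^8 Pa / (2390 kg/m³ × 10 m/s²) = 28164 m
Total depth = 800 m + 28164 m = 28964 m
= 28.964 km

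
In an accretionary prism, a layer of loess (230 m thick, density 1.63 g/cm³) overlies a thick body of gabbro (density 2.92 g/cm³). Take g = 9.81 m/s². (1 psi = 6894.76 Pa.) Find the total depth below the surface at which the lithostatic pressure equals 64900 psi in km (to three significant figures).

15.7 km

Pressure at base of upper layers: 1630×9.81×230 = 3.678×10^6 Pa = 533.4 psi
Remaining pressure to be supplied by gabbro: 4.475×10^8 − 3.678×10^6 = 4.438×10^8 Pa
Additional depth in gabbro = 4.438×10^8 Pa / (2920 kg/m³ × 9.81 m/s²) = 15493 m
Total depth = 230 m + 15493 m = 15723 m
= 15.723 km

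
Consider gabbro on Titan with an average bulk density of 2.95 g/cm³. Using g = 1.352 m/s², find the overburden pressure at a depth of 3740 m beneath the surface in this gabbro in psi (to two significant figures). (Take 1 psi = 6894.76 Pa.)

2200 psi

gabbro: 2950 kg/m³ × 1.352 m/s² × 3740 m = 1.492×10^7 Pa = 2163 psi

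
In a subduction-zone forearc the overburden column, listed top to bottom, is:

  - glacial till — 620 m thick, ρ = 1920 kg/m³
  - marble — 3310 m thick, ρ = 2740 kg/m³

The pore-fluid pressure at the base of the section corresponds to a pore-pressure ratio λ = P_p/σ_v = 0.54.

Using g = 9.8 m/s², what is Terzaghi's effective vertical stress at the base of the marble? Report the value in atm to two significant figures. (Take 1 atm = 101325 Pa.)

Overburden (lithostatic) stress σ_v:
glacial till: 1920 kg/m³ × 9.8 m/s² × 620 m = 1.167×10^7 Pa = 11.67 MPa
marble: 2740 kg/m³ × 9.8 m/s² × 3310 m = 8.888×10^7 Pa = 88.88 MPa
Total = 11.67 + 88.88 = 100.55 MPa
Pore pressure P_p = λ·σ_v = 0.54 × 100.5 MPa = 54.29 MPa
Effective stress σ' = σ_v − P_p = 100.5 − 54.29 = 46.251 MPa = 456.46 atm

460 atm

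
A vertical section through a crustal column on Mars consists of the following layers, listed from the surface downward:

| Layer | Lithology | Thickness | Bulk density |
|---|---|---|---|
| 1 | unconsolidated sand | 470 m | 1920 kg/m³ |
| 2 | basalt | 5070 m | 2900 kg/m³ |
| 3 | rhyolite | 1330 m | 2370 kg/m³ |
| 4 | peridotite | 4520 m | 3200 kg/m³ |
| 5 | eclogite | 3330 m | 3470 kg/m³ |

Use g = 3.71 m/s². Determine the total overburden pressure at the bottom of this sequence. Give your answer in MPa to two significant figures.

170 MPa

unconsolidated sand: 1920 kg/m³ × 3.71 m/s² × 470 m = 3.348×10^6 Pa = 3.348 MPa
basalt: 2900 kg/m³ × 3.71 m/s² × 5070 m = 5.455×10^7 Pa = 54.55 MPa
rhyolite: 2370 kg/m³ × 3.71 m/s² × 1330 m = 1.169×10^7 Pa = 11.69 MPa
peridotite: 3200 kg/m³ × 3.71 m/s² × 4520 m = 5.366×10^7 Pa = 53.66 MPa
eclogite: 3470 kg/m³ × 3.71 m/s² × 3330 m = 4.287×10^7 Pa = 42.87 MPa
Total = 3.348 + 54.55 + 11.69 + 53.66 + 42.87 = 166.12 MPa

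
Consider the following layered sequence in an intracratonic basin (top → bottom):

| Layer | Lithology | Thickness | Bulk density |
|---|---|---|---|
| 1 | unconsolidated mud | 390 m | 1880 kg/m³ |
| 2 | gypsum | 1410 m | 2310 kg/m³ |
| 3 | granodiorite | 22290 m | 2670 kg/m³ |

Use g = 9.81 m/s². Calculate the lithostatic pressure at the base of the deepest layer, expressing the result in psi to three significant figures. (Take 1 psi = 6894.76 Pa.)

90400 psi

unconsolidated mud: 1880 kg/m³ × 9.81 m/s² × 390 m = 7.193×10^6 Pa = 1043 psi
gypsum: 2310 kg/m³ × 9.81 m/s² × 1410 m = 3.195×10^7 Pa = 4634 psi
granodiorite: 2670 kg/m³ × 9.81 m/s² × 22290 m = 5.838×10^8 Pa = 84678 psi
Total = 1043 + 4634 + 84678 = 90356 psi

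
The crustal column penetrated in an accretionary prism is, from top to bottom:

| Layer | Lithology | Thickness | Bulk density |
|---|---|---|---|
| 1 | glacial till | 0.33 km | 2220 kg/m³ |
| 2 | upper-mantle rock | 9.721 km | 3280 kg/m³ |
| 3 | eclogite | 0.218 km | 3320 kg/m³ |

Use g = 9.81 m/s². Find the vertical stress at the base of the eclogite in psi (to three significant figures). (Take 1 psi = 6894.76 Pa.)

glacial till: 2220 kg/m³ × 9.81 m/s² × 330 m = 7.187×10^6 Pa = 1042 psi
upper-mantle rock: 3280 kg/m³ × 9.81 m/s² × 9721 m = 3.128×10^8 Pa = 45366 psi
eclogite: 3320 kg/m³ × 9.81 m/s² × 218 m = 7.100×10^6 Pa = 1030 psi
Total = 1042 + 45366 + 1030 = 47439 psi

47400 psi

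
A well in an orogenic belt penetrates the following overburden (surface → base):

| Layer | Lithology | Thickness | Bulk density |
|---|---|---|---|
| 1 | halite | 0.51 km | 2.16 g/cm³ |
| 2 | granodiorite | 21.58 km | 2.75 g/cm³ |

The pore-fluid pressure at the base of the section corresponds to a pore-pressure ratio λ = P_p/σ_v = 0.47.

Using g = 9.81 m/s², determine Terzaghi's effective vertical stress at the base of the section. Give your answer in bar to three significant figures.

3140 bar

Overburden (lithostatic) stress σ_v:
halite: 2160 kg/m³ × 9.81 m/s² × 510 m = 1.081×10^7 Pa = 10.81 MPa
granodiorite: 2750 kg/m³ × 9.81 m/s² × 21580 m = 5.822×10^8 Pa = 582.2 MPa
Total = 10.81 + 582.2 = 592.98 MPa
Pore pressure P_p = λ·σ_v = 0.47 × 593.0 MPa = 278.7 MPa
Effective stress σ' = σ_v − P_p = 593.0 − 278.7 = 314.28 MPa = 3142.8 bar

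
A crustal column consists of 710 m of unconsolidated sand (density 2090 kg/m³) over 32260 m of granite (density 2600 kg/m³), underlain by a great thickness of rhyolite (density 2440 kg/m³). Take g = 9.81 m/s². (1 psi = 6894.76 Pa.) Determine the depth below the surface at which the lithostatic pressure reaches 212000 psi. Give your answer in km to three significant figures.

59.1 km

Pressure at base of upper layers: 2090×9.81×710 + 2600×9.81×32260 = 8.374×10^8 Pa = 1.215×10^5 psi
Remaining pressure to be supplied by rhyolite: 1.462×10^9 − 8.374×10^8 = 6.243×10^8 Pa
Additional depth in rhyolite = 6.243×10^8 Pa / (2440 kg/m³ × 9.81 m/s²) = 26082 m
Total depth = 32970 m + 26082 m = 59052 m
= 59.052 km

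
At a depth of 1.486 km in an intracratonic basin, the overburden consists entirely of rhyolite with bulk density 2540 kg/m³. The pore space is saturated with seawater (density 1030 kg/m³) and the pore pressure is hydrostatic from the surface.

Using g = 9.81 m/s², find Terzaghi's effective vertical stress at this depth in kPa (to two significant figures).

22000 kPa

Overburden (lithostatic) stress σ_v:
rhyolite: 2540 kg/m³ × 9.81 m/s² × 1486 m = 3.703×10^7 Pa = 37.03 MPa
Pore pressure P_p = 1030 kg/m³ × 9.81 m/s² × 1486 m = 1.501×10^7 Pa = 15.01 MPa
Effective stress σ' = σ_v − P_p = 37.03 − 15.01 = 22.012 MPa = 22012 kPa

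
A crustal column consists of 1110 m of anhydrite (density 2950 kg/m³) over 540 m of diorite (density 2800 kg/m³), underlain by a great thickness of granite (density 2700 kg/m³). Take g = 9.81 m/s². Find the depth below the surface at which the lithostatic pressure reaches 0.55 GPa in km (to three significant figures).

Pressure at base of upper layers: 2950×9.81×1110 + 2800×9.81×540 = 4.696×10^7 Pa = 0.04696 GPa
Remaining pressure to be supplied by granite: 5.500×10^8 − 4.696×10^7 = 5.030×10^8 Pa
Additional depth in granite = 5.030×10^8 Pa / (2700 kg/m³ × 9.81 m/s²) = 18992 m
Total depth = 1650 m + 18992 m = 20642 m
= 20.642 km

20.6 km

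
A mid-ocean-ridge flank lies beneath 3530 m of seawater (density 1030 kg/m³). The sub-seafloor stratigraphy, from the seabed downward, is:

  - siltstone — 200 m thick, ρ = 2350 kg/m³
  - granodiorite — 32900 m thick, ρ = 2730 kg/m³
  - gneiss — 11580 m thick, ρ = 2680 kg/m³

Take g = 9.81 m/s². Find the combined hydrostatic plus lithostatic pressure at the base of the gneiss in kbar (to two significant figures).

seawater: 1030 kg/m³ × 9.81 m/s² × 3530 m = 3.567×10^7 Pa = 0.3567 kbar
siltstone: 2350 kg/m³ × 9.81 m/s² × 200 m = 4.611×10^6 Pa = 0.04611 kbar
granodiorite: 2730 kg/m³ × 9.81 m/s² × 32900 m = 8.811×10^8 Pa = 8.811 kbar
gneiss: 2680 kg/m³ × 9.81 m/s² × 11580 m = 3.044×10^8 Pa = 3.044 kbar
Total = 0.3567 + 0.04611 + 8.811 + 3.044 = 12.258 kbar

12 kbar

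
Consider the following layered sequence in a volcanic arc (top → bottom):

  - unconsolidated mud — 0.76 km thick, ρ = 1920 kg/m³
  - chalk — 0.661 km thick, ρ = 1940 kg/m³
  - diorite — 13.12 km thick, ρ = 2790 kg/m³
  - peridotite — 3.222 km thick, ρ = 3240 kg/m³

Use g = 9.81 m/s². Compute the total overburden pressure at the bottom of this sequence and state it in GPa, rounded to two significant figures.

0.49 GPa

unconsolidated mud: 1920 kg/m³ × 9.81 m/s² × 760 m = 1.431×10^7 Pa = 0.01431 GPa
chalk: 1940 kg/m³ × 9.81 m/s² × 661 m = 1.258×10^7 Pa = 0.01258 GPa
diorite: 2790 kg/m³ × 9.81 m/s² × 13120 m = 3.591×10^8 Pa = 0.3591 GPa
peridotite: 3240 kg/m³ × 9.81 m/s² × 3222 m = 1.024×10^8 Pa = 0.1024 GPa
Total = 0.01431 + 0.01258 + 0.3591 + 0.1024 = 0.48840 GPa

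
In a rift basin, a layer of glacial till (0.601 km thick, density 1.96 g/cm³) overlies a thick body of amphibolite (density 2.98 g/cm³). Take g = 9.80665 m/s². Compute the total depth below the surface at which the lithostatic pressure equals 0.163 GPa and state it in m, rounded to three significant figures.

Pressure at base of upper layers: 1960×9.80665×601 = 1.155×10^7 Pa = 0.01155 GPa
Remaining pressure to be supplied by amphibolite: 1.630×10^8 − 1.155×10^7 = 1.514×10^8 Pa
Additional depth in amphibolite = 1.514×10^8 Pa / (2980 kg/m³ × 9.80665 m/s²) = 5182.4 m
Total depth = 601 m + 5182.4 m = 5783.4 m

5780 m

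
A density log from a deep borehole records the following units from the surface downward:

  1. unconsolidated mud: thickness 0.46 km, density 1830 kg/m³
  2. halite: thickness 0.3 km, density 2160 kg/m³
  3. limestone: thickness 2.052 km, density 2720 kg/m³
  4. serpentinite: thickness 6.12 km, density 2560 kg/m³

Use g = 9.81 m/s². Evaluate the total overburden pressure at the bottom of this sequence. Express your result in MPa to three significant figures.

223 MPa

unconsolidated mud: 1830 kg/m³ × 9.81 m/s² × 460 m = 8.258×10^6 Pa = 8.258 MPa
halite: 2160 kg/m³ × 9.81 m/s² × 300 m = 6.357×10^6 Pa = 6.357 MPa
limestone: 2720 kg/m³ × 9.81 m/s² × 2052 m = 5.475×10^7 Pa = 54.75 MPa
serpentinite: 2560 kg/m³ × 9.81 m/s² × 6120 m = 1.537×10^8 Pa = 153.7 MPa
Total = 8.258 + 6.357 + 54.75 + 153.7 = 223.06 MPa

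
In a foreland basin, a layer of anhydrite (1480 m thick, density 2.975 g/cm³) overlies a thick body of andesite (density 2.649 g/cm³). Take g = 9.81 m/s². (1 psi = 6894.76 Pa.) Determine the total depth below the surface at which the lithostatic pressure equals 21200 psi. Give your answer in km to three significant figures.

Pressure at base of upper layers: 2975×9.81×1480 = 4.319×10^7 Pa = 6265 psi
Remaining pressure to be supplied by andesite: 1.462×10^8 − 4.319×10^7 = 1.030×10^8 Pa
Additional depth in andesite = 1.030×10^8 Pa / (2649 kg/m³ × 9.81 m/s²) = 3962.6 m
Total depth = 1480 m + 3962.6 m = 5442.6 m
= 5.4426 km

5.44 km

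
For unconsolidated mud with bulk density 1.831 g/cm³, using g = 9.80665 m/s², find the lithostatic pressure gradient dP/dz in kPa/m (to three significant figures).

dP/dz = ρg = 1831 kg/m³ × 9.80665 m/s² = 17956 Pa/m
= 17956 Pa/m × (1 kPa/m / 1000.0 Pa/m) = 17.956 kPa/m

18.0 kPa/m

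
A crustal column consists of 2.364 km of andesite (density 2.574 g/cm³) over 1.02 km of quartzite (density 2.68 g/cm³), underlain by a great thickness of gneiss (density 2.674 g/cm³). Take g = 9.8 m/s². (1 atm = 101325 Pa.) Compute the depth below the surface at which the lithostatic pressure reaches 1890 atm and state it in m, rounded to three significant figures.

Pressure at base of upper layers: 2574×9.8×2364 + 2680×9.8×1020 = 8.642×10^7 Pa = 852.9 atm
Remaining pressure to be supplied by gneiss: 1.915×10^8 − 8.642×10^7 = 1.051×10^8 Pa
Additional depth in gneiss = 1.051×10^8 Pa / (2674 kg/m³ × 9.8 m/s²) = 4010.0 m
Total depth = 3384 m + 4010.0 m = 7394.0 m

7390 m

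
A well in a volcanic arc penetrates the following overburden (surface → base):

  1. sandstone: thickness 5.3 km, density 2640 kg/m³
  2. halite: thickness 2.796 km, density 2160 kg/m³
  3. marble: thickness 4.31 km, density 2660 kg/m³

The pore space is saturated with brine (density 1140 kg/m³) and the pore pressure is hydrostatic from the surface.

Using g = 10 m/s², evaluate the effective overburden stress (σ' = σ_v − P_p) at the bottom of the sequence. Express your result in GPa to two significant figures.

Overburden (lithostatic) stress σ_v:
sandstone: 2640 kg/m³ × 10 m/s² × 5300 m = 1.399×10^8 Pa = 139.9 MPa
halite: 2160 kg/m³ × 10 m/s² × 2796 m = 6.039×10^7 Pa = 60.39 MPa
marble: 2660 kg/m³ × 10 m/s² × 4310 m = 1.146×10^8 Pa = 114.6 MPa
Total = 139.9 + 60.39 + 114.6 = 314.96 MPa
Pore pressure P_p = 1140 kg/m³ × 10 m/s² × 12406 m = 1.414×10^8 Pa = 141.4 MPa
Effective stress σ' = σ_v − P_p = 315.0 − 141.4 = 173.53 MPa = 0.17353 GPa

0.17 GPa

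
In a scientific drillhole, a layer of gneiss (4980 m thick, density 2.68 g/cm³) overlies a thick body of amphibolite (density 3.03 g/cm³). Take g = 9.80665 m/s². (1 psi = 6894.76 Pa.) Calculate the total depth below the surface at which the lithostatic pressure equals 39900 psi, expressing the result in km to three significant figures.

Pressure at base of upper layers: 2680×9.80665×4980 = 1.309×10^8 Pa = 18983 psi
Remaining pressure to be supplied by amphibolite: 2.751×10^8 − 1.309×10^8 = 1.442×10^8 Pa
Additional depth in amphibolite = 1.442×10^8 Pa / (3030 kg/m³ × 9.80665 m/s²) = 4853.5 m
Total depth = 4980 m + 4853.5 m = 9833.5 m
= 9.8335 km

9.83 km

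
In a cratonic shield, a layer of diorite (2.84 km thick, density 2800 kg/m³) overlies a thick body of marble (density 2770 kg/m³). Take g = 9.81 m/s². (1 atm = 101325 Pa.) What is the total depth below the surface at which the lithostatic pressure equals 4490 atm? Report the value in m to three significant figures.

Pressure at base of upper layers: 2800×9.81×2840 = 7.801×10^7 Pa = 769.9 atm
Remaining pressure to be supplied by marble: 4.549×10^8 − 7.801×10^7 = 3.769×10^8 Pa
Additional depth in marble = 3.769×10^8 Pa / (2770 kg/m³ × 9.81 m/s²) = 13872 m
Total depth = 2840 m + 13872 m = 16712 m

16700 m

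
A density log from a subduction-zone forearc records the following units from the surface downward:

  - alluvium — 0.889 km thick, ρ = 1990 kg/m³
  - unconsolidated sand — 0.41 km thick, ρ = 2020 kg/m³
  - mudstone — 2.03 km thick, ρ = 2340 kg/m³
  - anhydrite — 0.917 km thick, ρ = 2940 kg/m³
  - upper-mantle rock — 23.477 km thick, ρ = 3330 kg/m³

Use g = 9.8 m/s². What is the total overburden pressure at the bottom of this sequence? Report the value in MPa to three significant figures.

alluvium: 1990 kg/m³ × 9.8 m/s² × 889 m = 1.734×10^7 Pa = 17.34 MPa
unconsolidated sand: 2020 kg/m³ × 9.8 m/s² × 410 m = 8.116×10^6 Pa = 8.116 MPa
mudstone: 2340 kg/m³ × 9.8 m/s² × 2030 m = 4.655×10^7 Pa = 46.55 MPa
anhydrite: 2940 kg/m³ × 9.8 m/s² × 917 m = 2.642×10^7 Pa = 26.42 MPa
upper-mantle rock: 3330 kg/m³ × 9.8 m/s² × 23477 m = 7.661×10^8 Pa = 766.1 MPa
Total = 17.34 + 8.116 + 46.55 + 26.42 + 766.1 = 864.57 MPa

865 MPa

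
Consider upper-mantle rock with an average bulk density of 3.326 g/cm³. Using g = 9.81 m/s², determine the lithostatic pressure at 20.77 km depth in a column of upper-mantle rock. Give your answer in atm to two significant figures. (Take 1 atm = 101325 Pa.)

upper-mantle rock: 3326 kg/m³ × 9.81 m/s² × 20770 m = 6.777×10^8 Pa = 6688 atm

6700 atm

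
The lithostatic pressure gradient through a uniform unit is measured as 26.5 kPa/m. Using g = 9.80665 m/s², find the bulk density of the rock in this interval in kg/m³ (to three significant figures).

2700 kg/m³

ρ = (dP/dz)/g = 26.5 kPa/m / 9.80665 m/s² = 26500 Pa/m / 9.80665 m/s² = 2702.2 kg/m³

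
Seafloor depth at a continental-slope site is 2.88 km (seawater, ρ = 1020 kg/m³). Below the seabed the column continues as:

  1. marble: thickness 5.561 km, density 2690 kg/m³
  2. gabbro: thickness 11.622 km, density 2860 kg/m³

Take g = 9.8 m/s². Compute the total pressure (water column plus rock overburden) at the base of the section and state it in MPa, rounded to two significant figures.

seawater: 1020 kg/m³ × 9.8 m/s² × 2880 m = 2.879×10^7 Pa = 28.79 MPa
marble: 2690 kg/m³ × 9.8 m/s² × 5561 m = 1.466×10^8 Pa = 146.6 MPa
gabbro: 2860 kg/m³ × 9.8 m/s² × 11622 m = 3.257×10^8 Pa = 325.7 MPa
Total = 28.79 + 146.6 + 325.7 = 501.13 MPa

500 MPa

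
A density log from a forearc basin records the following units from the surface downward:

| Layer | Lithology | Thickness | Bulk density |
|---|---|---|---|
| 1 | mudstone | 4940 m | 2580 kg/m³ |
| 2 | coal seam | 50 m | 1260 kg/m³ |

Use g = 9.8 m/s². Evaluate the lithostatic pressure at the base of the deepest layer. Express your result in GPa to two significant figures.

0.13 GPa

mudstone: 2580 kg/m³ × 9.8 m/s² × 4940 m = 1.249×10^8 Pa = 0.1249 GPa
coal seam: 1260 kg/m³ × 9.8 m/s² × 50 m = 6.174×10^5 Pa = 6.174×10^-4 GPa
Total = 0.1249 + 6.174×10^-4 = 0.12552 GPa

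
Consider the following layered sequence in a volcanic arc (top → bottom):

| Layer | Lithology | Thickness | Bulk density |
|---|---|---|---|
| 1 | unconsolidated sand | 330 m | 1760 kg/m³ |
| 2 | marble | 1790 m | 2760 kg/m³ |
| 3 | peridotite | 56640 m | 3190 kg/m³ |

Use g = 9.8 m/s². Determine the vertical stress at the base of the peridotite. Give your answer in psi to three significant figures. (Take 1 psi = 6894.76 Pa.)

265000 psi

unconsolidated sand: 1760 kg/m³ × 9.8 m/s² × 330 m = 5.692×10^6 Pa = 825.5 psi
marble: 2760 kg/m³ × 9.8 m/s² × 1790 m = 4.842×10^7 Pa = 7022 psi
peridotite: 3190 kg/m³ × 9.8 m/s² × 56640 m = 1.771×10^9 Pa = 2.568×10^5 psi
Total = 825.5 + 7022 + 2.568×10^5 = 2.6466×10^5 psi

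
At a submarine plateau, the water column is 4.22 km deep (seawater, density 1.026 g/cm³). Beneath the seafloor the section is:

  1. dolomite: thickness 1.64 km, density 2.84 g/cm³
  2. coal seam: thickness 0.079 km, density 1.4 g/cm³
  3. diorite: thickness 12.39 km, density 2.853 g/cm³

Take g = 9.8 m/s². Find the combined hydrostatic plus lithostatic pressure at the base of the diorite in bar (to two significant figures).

seawater: 1026 kg/m³ × 9.8 m/s² × 4220 m = 4.243×10^7 Pa = 424.3 bar
dolomite: 2840 kg/m³ × 9.8 m/s² × 1640 m = 4.564×10^7 Pa = 456.4 bar
coal seam: 1400 kg/m³ × 9.8 m/s² × 79 m = 1.084×10^6 Pa = 10.84 bar
diorite: 2853 kg/m³ × 9.8 m/s² × 12390 m = 3.464×10^8 Pa = 3464 bar
Total = 424.3 + 456.4 + 10.84 + 3464 = 4355.8 bar

4400 bar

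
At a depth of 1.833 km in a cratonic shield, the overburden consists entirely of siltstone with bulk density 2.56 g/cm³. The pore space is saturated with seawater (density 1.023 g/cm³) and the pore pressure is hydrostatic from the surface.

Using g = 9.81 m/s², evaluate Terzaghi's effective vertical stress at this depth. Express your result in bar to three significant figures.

276 bar

Overburden (lithostatic) stress σ_v:
siltstone: 2560 kg/m³ × 9.81 m/s² × 1833 m = 4.603×10^7 Pa = 46.03 MPa
Pore pressure P_p = 1023 kg/m³ × 9.81 m/s² × 1833 m = 1.840×10^7 Pa = 18.40 MPa
Effective stress σ' = σ_v − P_p = 46.03 − 18.40 = 27.638 MPa = 276.38 bar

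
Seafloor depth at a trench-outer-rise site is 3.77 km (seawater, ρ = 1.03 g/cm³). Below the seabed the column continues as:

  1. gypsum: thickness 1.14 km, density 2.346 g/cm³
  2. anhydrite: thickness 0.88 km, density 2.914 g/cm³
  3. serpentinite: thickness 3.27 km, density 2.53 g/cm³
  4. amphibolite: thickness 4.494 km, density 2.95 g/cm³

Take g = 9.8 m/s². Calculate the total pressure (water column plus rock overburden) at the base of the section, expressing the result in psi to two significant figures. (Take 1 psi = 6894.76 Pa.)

seawater: 1030 kg/m³ × 9.8 m/s² × 3770 m = 3.805×10^7 Pa = 5519 psi
gypsum: 2346 kg/m³ × 9.8 m/s² × 1140 m = 2.621×10^7 Pa = 3801 psi
anhydrite: 2914 kg/m³ × 9.8 m/s² × 880 m = 2.513×10^7 Pa = 3645 psi
serpentinite: 2530 kg/m³ × 9.8 m/s² × 3270 m = 8.108×10^7 Pa = 11759 psi
amphibolite: 2950 kg/m³ × 9.8 m/s² × 4494 m = 1.299×10^8 Pa = 18844 psi
Total = 5519 + 3801 + 3645 + 11759 + 18844 = 43568 psi

44000 psi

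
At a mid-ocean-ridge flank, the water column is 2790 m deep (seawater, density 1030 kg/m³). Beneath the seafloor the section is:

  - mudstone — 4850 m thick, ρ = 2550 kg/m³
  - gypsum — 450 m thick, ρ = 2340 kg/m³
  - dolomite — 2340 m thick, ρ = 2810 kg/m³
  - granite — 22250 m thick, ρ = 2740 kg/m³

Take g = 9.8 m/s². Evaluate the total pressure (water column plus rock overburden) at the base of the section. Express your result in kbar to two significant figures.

seawater: 1030 kg/m³ × 9.8 m/s² × 2790 m = 2.816×10^7 Pa = 0.2816 kbar
mudstone: 2550 kg/m³ × 9.8 m/s² × 4850 m = 1.212×10^8 Pa = 1.212 kbar
gypsum: 2340 kg/m³ × 9.8 m/s² × 450 m = 1.032×10^7 Pa = 0.1032 kbar
dolomite: 2810 kg/m³ × 9.8 m/s² × 2340 m = 6.444×10^7 Pa = 0.6444 kbar
granite: 2740 kg/m³ × 9.8 m/s² × 22250 m = 5.975×10^8 Pa = 5.975 kbar
Total = 0.2816 + 1.212 + 0.1032 + 0.6444 + 5.975 = 8.2158 kbar

8.2 kbar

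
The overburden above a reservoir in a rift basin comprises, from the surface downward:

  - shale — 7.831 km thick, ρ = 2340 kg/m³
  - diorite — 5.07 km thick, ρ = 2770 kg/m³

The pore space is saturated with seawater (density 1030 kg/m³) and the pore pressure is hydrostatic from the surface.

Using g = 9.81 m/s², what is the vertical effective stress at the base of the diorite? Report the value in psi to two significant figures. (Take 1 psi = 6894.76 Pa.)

Overburden (lithostatic) stress σ_v:
shale: 2340 kg/m³ × 9.81 m/s² × 7831 m = 1.798×10^8 Pa = 179.8 MPa
diorite: 2770 kg/m³ × 9.81 m/s² × 5070 m = 1.378×10^8 Pa = 137.8 MPa
Total = 179.8 + 137.8 = 317.53 MPa
Pore pressure P_p = 1030 kg/m³ × 9.81 m/s² × 12901 m = 1.304×10^8 Pa = 130.4 MPa
Effective stress σ' = σ_v − P_p = 317.5 − 130.4 = 187.18 MPa = 27148 psi

27000 psi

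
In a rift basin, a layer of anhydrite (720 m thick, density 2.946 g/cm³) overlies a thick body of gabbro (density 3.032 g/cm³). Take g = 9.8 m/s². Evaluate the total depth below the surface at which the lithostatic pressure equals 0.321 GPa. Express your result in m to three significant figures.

10800 m

Pressure at base of upper layers: 2946×9.8×720 = 2.079×10^7 Pa = 0.02079 GPa
Remaining pressure to be supplied by gabbro: 3.210×10^8 − 2.079×10^7 = 3.002×10^8 Pa
Additional depth in gabbro = 3.002×10^8 Pa / (3032 kg/m³ × 9.8 m/s²) = 10104 m
Total depth = 720 m + 10104 m = 10824 m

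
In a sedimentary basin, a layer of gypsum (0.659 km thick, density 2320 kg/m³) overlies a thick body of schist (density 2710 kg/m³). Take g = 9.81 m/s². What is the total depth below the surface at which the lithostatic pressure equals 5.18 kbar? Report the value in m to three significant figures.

Pressure at base of upper layers: 2320×9.81×659 = 1.500×10^7 Pa = 0.1500 kbar
Remaining pressure to be supplied by schist: 5.180×10^8 − 1.500×10^7 = 5.030×10^8 Pa
Additional depth in schist = 5.030×10^8 Pa / (2710 kg/m³ × 9.81 m/s²) = 18920 m
Total depth = 659 m + 18920 m = 19579 m

19600 m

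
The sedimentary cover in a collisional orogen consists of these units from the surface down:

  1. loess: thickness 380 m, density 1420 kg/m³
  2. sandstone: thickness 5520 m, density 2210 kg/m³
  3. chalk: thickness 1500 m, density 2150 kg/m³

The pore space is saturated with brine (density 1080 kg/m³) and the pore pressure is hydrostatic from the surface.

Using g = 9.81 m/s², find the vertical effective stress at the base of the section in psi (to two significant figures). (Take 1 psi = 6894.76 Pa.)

11000 psi

Overburden (lithostatic) stress σ_v:
loess: 1420 kg/m³ × 9.81 m/s² × 380 m = 5.293×10^6 Pa = 5.293 MPa
sandstone: 2210 kg/m³ × 9.81 m/s² × 5520 m = 1.197×10^8 Pa = 119.7 MPa
chalk: 2150 kg/m³ × 9.81 m/s² × 1500 m = 3.164×10^7 Pa = 31.64 MPa
Total = 5.293 + 119.7 + 31.64 = 156.60 MPa
Pore pressure P_p = 1080 kg/m³ × 9.81 m/s² × 7400 m = 7.840×10^7 Pa = 78.40 MPa
Effective stress σ' = σ_v − P_p = 156.6 − 78.40 = 78.203 MPa = 11342 psi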